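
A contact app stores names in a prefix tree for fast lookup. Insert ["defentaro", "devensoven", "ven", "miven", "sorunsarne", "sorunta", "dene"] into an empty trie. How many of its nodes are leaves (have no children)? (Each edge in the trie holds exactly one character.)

Leaves are exactly the stored words that no other stored word extends.
Those words: "defentaro", "dene", "devensoven", "miven", "sorunsarne", "sorunta", "ven"
Leaf count: 7

7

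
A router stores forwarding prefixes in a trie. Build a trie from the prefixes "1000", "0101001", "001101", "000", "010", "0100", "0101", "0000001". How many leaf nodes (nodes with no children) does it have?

Leaves are exactly the stored words that no other stored word extends.
Those words: "0000001", "001101", "0100", "0101001", "1000"
Leaf count: 5

5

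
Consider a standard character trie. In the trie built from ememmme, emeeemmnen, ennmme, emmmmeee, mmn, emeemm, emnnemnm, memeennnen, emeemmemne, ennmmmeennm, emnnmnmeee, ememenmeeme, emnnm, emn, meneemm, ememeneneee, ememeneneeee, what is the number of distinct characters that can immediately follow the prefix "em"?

3

The children of the "em" node are the distinct next characters among strings starting with "em".
Distinct next characters after "em": e, m, n.
That node has 3 child edges.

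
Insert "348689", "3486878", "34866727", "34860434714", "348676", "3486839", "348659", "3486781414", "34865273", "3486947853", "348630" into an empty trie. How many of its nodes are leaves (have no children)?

Leaves are exactly the stored words that no other stored word extends.
Those words: "34860434714", "348630", "34865273", "348659", "34866727", "348676", "3486781414", "3486839", "3486878", "348689", "3486947853"
Leaf count: 11

11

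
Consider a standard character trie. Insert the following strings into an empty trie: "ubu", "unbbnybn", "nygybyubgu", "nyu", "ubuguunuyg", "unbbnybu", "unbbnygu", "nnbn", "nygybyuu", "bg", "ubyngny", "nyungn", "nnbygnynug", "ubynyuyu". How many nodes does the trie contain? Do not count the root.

56

Trace insertions, counting only characters that open a new branch:
  "ubu" → 3 new (u, b, u)
  "unbbnybn" → prefix "u" already present; 7 new (n, b, b, n, y, b, n)
  "nygybyubgu" → 10 new (n, y, g, y, b, y, u, b, g, u)
  "nyu" → prefix "ny" already present; 1 new (u)
  "ubuguunuyg" → prefix "ubu" already present; 7 new (g, u, u, n, u, y, g)
  "unbbnybu" → prefix "unbbnyb" already present; 1 new (u)
  "unbbnygu" → prefix "unbbny" already present; 2 new (g, u)
  "nnbn" → prefix "n" already present; 3 new (n, b, n)
  "nygybyuu" → prefix "nygybyu" already present; 1 new (u)
  "bg" → 2 new (b, g)
  "ubyngny" → prefix "ub" already present; 5 new (y, n, g, n, y)
  "nyungn" → prefix "nyu" already present; 3 new (n, g, n)
  "nnbygnynug" → prefix "nnb" already present; 7 new (y, g, n, y, n, u, g)
  "ubynyuyu" → prefix "ubyn" already present; 4 new (y, u, y, u)
Total nodes = 3 + 7 + 10 + 1 + 7 + 1 + 2 + 3 + 1 + 2 + 5 + 3 + 7 + 4 = 56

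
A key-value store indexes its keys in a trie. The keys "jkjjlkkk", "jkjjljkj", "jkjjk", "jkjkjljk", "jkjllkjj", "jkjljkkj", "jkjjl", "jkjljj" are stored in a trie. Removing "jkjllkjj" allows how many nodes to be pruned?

4

After clearing the end-marker at "jkjllkjj", prune upward until reaching a node still needed by another word.
The suffix "lkjj" (4 nodes) is used only by "jkjllkjj"; the node for "jkjl" still has the child "j", so pruning stops there.
Nodes removed: 4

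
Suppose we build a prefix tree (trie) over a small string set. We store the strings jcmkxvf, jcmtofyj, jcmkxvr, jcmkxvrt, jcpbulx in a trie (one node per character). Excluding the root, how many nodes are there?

Count nodes per top-level branch (shared prefixes stored once):
  'j'-branch (jcmkxvf, jcmkxvr, jcmkxvrt, jcmtofyj, jcpbulx): 19 nodes
Sum: 19

19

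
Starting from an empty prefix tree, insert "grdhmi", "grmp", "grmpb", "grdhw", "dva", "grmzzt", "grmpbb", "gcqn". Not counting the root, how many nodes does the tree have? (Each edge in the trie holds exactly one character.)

Insert word by word; a character creates a node only if that edge doesn't already exist:
  "grdhmi" → 6 new (g, r, d, h, m, i)
  "grmp" → prefix "gr" already present; 2 new (m, p)
  "grmpb" → prefix "grmp" already present; 1 new (b)
  "grdhw" → prefix "grdh" already present; 1 new (w)
  "dva" → 3 new (d, v, a)
  "grmzzt" → prefix "grm" already present; 3 new (z, z, t)
  "grmpbb" → prefix "grmpb" already present; 1 new (b)
  "gcqn" → prefix "g" already present; 3 new (c, q, n)
Total nodes = 6 + 2 + 1 + 1 + 3 + 3 + 1 + 3 = 20

20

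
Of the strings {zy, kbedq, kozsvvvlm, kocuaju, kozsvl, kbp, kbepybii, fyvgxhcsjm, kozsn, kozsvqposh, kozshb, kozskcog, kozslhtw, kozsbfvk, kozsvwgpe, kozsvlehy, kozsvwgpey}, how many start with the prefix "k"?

Walk to "k"; the words in its subtree are exactly those with that prefix.
Words under "k": kbedq, kbepybii, kbp, kocuaju, kozsbfvk, kozshb, kozskcog, kozslhtw, kozsn, kozsvl, kozsvlehy, kozsvqposh, kozsvvvlm, kozsvwgpe, kozsvwgpey
Count: 15

15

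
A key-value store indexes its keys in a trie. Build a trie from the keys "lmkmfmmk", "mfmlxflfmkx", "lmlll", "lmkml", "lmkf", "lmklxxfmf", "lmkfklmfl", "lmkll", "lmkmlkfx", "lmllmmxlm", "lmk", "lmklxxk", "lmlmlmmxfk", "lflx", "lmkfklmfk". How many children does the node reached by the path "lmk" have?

3

The children of the "lmk" node are the distinct next characters among strings starting with "lmk".
Characters that immediately follow "lmk" among the stored strings: {f, l, m}.
That node has 3 child edges.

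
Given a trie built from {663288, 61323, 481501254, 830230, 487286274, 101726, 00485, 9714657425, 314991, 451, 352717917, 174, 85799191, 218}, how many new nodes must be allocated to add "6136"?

The longest prefix of "6136" already in the trie is "613" (length 3).
Each of the 1 remaining characters creates one node.

1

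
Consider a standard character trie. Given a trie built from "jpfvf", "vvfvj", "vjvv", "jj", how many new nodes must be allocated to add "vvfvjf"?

"vvfvj" is already a path in the trie; the remaining "f" must be added.
New nodes needed: |"vvfvjf"| − 5 = 6 − 5 = 1.

1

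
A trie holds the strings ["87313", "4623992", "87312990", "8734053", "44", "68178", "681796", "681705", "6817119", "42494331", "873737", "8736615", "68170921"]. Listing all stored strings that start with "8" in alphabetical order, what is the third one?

8734053

Filter for "8…" and sort: "87312990", "87313", "8734053", "8736615", "873737"
Position 3: 8734053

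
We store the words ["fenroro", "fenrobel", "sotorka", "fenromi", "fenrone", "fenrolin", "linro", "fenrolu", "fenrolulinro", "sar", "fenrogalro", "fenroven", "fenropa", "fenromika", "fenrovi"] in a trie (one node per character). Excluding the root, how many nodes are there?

50

For each word, the new-node count is its length minus the longest prefix already in the trie:
  "fenroro" → 7 new (f, e, n, r, o, r, o)
  "fenrobel" → prefix "fenro" already present; 3 new (b, e, l)
  "sotorka" → 7 new (s, o, t, o, r, k, a)
  "fenromi" → prefix "fenro" already present; 2 new (m, i)
  "fenrone" → prefix "fenro" already present; 2 new (n, e)
  "fenrolin" → prefix "fenro" already present; 3 new (l, i, n)
  "linro" → 5 new (l, i, n, r, o)
  "fenrolu" → prefix "fenrol" already present; 1 new (u)
  "fenrolulinro" → prefix "fenrolu" already present; 5 new (l, i, n, r, o)
  "sar" → prefix "s" already present; 2 new (a, r)
  "fenrogalro" → prefix "fenro" already present; 5 new (g, a, l, r, o)
  "fenroven" → prefix "fenro" already present; 3 new (v, e, n)
  "fenropa" → prefix "fenro" already present; 2 new (p, a)
  "fenromika" → prefix "fenromi" already present; 2 new (k, a)
  "fenrovi" → prefix "fenrov" already present; 1 new (i)
Total nodes = 7 + 3 + 7 + 2 + 2 + 3 + 5 + 1 + 5 + 2 + 5 + 3 + 2 + 2 + 1 = 50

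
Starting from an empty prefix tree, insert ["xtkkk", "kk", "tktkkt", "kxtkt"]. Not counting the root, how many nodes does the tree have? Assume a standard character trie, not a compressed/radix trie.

Count nodes per top-level branch (shared prefixes stored once):
  'k'-branch (kk, kxtkt): 6 nodes
  't'-branch (tktkkt): 6 nodes
  'x'-branch (xtkkk): 5 nodes
Sum: 17

17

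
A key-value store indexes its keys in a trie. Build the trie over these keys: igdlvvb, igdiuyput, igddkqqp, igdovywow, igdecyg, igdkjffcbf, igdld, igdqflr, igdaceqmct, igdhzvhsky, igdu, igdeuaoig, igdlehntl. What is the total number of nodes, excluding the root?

Count nodes per top-level branch (shared prefixes stored once):
  'i'-branch (igdaceqmct, igddkqqp, igdecyg, igdeuaoig, igdhzvhsky, igdiuyput, igdkjffcbf, igdld, igdlehntl, igdlvvb, igdovywow, igdqflr, igdu): 65 nodes
Sum: 65

65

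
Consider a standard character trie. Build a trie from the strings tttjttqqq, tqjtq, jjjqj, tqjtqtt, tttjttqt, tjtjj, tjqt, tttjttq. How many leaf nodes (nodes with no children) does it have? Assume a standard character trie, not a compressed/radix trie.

6

Leaves are exactly the stored words that no other stored word extends.
Those words: "jjjqj", "tjqt", "tjtjj", "tqjtqtt", "tttjttqqq", "tttjttqt"
Leaf count: 6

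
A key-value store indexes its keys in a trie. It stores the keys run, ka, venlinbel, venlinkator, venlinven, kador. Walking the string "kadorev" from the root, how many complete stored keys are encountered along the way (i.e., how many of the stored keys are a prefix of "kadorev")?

2

Traverse "kadorev" character by character; count nodes along the way that are marked as word ends.
Prefixes of the query that are stored words: "ka", "kador"
Count: 2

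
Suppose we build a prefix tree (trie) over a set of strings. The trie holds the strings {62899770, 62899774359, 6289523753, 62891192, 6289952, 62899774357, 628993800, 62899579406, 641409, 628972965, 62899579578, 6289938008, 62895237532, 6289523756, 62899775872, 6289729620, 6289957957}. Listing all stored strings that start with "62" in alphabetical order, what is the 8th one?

Filter for "62…" and sort: "62891192", "6289523753", "62895237532", "6289523756", "6289729620", "628972965", "628993800", "6289938008", "6289952", "62899579406", "6289957957", "62899579578", "62899770", "62899774357", "62899774359", "62899775872"
The 8th is 6289938008.

6289938008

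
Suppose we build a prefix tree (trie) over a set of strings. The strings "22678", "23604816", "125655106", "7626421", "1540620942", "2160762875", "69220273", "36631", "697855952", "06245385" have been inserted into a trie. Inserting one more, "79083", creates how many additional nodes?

4

"7" is already a path in the trie; the remaining "9083" must be added.
Each of the 4 remaining characters creates one node.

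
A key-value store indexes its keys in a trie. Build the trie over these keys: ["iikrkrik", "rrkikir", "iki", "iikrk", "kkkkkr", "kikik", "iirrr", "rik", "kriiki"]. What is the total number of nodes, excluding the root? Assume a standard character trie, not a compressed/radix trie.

37

For each word, the new-node count is its length minus the longest prefix already in the trie:
  "iikrkrik" → 8 new (i, i, k, r, k, r, i, k)
  "rrkikir" → 7 new (r, r, k, i, k, i, r)
  "iki" → prefix "i" already present; 2 new (k, i)
  "iikrk" → prefix "iikrk" already present; 0 new (none)
  "kkkkkr" → 6 new (k, k, k, k, k, r)
  "kikik" → prefix "k" already present; 4 new (i, k, i, k)
  "iirrr" → prefix "ii" already present; 3 new (r, r, r)
  "rik" → prefix "r" already present; 2 new (i, k)
  "kriiki" → prefix "k" already present; 5 new (r, i, i, k, i)
Total nodes = 8 + 7 + 2 + 0 + 6 + 4 + 3 + 2 + 5 = 37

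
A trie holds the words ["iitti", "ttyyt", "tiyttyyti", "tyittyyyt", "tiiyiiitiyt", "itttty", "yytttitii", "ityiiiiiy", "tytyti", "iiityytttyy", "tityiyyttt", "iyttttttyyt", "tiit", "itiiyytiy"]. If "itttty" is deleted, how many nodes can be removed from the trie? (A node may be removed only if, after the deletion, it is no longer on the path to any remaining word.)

4

Walk "itttty" from the leaf back toward the root, removing each node that no remaining word uses.
The suffix "ttty" (4 nodes) is used only by "itttty"; the node for "it" still has the child "y", so pruning stops there.
Nodes removed: 4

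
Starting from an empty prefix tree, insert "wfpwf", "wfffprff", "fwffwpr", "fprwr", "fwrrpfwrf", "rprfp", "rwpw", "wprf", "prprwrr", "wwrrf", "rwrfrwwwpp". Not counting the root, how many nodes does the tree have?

Trace insertions, counting only characters that open a new branch:
  "wfpwf" → 5 new (w, f, p, w, f)
  "wfffprff" → prefix "wf" already present; 6 new (f, f, p, r, f, f)
  "fwffwpr" → 7 new (f, w, f, f, w, p, r)
  "fprwr" → prefix "f" already present; 4 new (p, r, w, r)
  "fwrrpfwrf" → prefix "fw" already present; 7 new (r, r, p, f, w, r, f)
  "rprfp" → 5 new (r, p, r, f, p)
  "rwpw" → prefix "r" already present; 3 new (w, p, w)
  "wprf" → prefix "w" already present; 3 new (p, r, f)
  "prprwrr" → 7 new (p, r, p, r, w, r, r)
  "wwrrf" → prefix "w" already present; 4 new (w, r, r, f)
  "rwrfrwwwpp" → prefix "rw" already present; 8 new (r, f, r, w, w, w, p, p)
Total nodes = 5 + 6 + 7 + 4 + 7 + 5 + 3 + 3 + 7 + 4 + 8 = 59

59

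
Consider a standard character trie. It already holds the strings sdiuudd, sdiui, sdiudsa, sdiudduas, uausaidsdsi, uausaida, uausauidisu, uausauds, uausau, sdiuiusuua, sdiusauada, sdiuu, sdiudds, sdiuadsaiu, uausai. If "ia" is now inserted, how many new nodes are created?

No existing word starts with "i", so every character of "ia" needs a new node.
2 − 0 = 2 new nodes.

2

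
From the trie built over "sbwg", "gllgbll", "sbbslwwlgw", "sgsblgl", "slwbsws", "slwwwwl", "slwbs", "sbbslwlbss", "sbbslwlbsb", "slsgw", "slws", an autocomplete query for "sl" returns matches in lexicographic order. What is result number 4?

slws

DFS of the "sl" subtree visits, in order: "slsgw", "slwbs", "slwbsws", "slws", "slwwwwl"
Position 4: slws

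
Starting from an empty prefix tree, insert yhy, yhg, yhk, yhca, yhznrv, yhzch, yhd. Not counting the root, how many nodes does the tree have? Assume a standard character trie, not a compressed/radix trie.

Trie structure (* marks end of a word):
(root)
└─ y
   └─ h
      ├─ c
      │  └─ a *
      ├─ d *
      ├─ g *
      ├─ k *
      ├─ y *
      └─ z
         ├─ c
         │  └─ h *
         └─ n
            └─ r
               └─ v *
Counting every labelled node above: 14.

14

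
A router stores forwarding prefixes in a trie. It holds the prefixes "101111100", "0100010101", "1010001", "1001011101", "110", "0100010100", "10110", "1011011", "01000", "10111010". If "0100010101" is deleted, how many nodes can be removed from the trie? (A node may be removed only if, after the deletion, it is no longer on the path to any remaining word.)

1

A node on "0100010101"'s path can go only if nothing else ends at it or branches off below it.
The suffix "1" (1 node) is used only by "0100010101"; the node for "010001010" still has the child "0", so pruning stops there.
Nodes removed: 1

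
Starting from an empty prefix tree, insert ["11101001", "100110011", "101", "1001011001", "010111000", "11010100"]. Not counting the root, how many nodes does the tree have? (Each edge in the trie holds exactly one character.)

38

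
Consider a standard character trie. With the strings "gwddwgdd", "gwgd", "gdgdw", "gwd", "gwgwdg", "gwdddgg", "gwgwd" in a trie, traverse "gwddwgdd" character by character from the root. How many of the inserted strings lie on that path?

2

Check each prefix of "gwddwgdd" against the stored set — each match is an end-marker on the path.
Prefixes of the query that are stored words: "gwd", "gwddwgdd"
Count: 2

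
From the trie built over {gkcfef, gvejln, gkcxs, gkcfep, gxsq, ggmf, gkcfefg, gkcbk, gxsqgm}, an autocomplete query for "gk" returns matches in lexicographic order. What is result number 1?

gkcbk

Filter for "gk…" and sort: "gkcbk", "gkcfef", "gkcfefg", "gkcfep", "gkcxs"
Position 1: gkcbk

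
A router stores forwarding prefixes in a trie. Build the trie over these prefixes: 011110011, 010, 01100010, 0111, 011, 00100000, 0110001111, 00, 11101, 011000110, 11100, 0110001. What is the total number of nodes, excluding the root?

Count nodes per top-level branch (shared prefixes stored once):
  '0'-branch (00, 00100000, 010, 011, 0110001, 01100010, 011000110, 0110001111, 0111, 011110011): 26 nodes
  '1'-branch (11100, 11101): 6 nodes
Sum: 32

32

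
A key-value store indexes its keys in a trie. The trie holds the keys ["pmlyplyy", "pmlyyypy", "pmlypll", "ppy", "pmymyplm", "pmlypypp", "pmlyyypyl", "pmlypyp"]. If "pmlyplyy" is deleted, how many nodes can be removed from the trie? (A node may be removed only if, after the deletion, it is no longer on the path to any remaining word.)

A node on "pmlyplyy"'s path can go only if nothing else ends at it or branches off below it.
The suffix "yy" (2 nodes) is used only by "pmlyplyy"; the node for "pmlypl" still has the child "l", so pruning stops there.
Nodes removed: 2

2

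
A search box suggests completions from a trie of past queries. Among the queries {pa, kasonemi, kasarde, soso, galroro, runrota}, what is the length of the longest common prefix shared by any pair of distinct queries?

Look for the deepest trie node that still has at least two words in its subtree.
"kasarde" and "kasonemi" agree on "kas" (3 characters) before diverging; nothing deeper is shared.
Longest shared-prefix length: 3

3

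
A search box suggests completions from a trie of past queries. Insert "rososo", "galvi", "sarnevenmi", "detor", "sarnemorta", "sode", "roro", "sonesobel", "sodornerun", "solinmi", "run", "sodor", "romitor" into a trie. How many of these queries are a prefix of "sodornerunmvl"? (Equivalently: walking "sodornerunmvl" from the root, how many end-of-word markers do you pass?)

Walk "sodornerunmvl" from the root; an end-of-word marker is hit whenever a stored word is a prefix of "sodornerunmvl".
Prefixes of the query that are stored words: "sodor", "sodornerun"
Count: 2

2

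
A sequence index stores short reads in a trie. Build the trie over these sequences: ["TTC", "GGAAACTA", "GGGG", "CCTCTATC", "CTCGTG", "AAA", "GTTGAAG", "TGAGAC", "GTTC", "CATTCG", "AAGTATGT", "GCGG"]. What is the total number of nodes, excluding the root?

For each word, the new-node count is its length minus the longest prefix already in the trie:
  "TTC" → 3 new (T, T, C)
  "GGAAACTA" → 8 new (G, G, A, A, A, C, T, A)
  "GGGG" → prefix "GG" already present; 2 new (G, G)
  "CCTCTATC" → 8 new (C, C, T, C, T, A, T, C)
  "CTCGTG" → prefix "C" already present; 5 new (T, C, G, T, G)
  "AAA" → 3 new (A, A, A)
  "GTTGAAG" → prefix "G" already present; 6 new (T, T, G, A, A, G)
  "TGAGAC" → prefix "T" already present; 5 new (G, A, G, A, C)
  "GTTC" → prefix "GTT" already present; 1 new (C)
  "CATTCG" → prefix "C" already present; 5 new (A, T, T, C, G)
  "AAGTATGT" → prefix "AA" already present; 6 new (G, T, A, T, G, T)
  "GCGG" → prefix "G" already present; 3 new (C, G, G)
Total nodes = 3 + 8 + 2 + 8 + 5 + 3 + 6 + 5 + 1 + 5 + 6 + 3 = 55

55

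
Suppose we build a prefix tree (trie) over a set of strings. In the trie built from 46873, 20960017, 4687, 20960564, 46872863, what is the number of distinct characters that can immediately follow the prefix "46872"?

Follow the path "46872" to its node, then look at its outgoing edges.
Distinct next characters after "46872": 8.
That node has 1 child edge.

1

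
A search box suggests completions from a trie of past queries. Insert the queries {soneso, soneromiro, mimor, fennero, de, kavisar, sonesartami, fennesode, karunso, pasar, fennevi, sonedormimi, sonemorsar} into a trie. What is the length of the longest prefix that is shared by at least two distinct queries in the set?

Look for the deepest trie node that still has at least two words in its subtree.
"fennero" and "fennesode" agree on "fenne" (5 characters) before diverging; nothing deeper is shared.
Longest shared-prefix length: 5

5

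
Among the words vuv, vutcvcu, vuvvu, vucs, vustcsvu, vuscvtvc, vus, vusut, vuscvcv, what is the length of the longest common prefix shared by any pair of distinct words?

5

The deepest shared node is where two words last agree before diverging.
"vuscvcv" and "vuscvtvc" agree on "vuscv" (5 characters) before diverging; nothing deeper is shared.
Longest shared-prefix length: 5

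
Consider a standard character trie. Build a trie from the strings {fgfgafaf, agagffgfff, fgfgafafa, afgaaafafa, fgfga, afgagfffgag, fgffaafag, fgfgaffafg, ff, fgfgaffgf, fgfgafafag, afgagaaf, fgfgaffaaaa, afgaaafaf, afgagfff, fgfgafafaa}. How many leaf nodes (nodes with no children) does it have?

11

A leaf is a node with no children — equivalently, the end of a word that is not a proper prefix of any other stored word.
Those words: "afgaaafafa", "afgagaaf", "afgagfffgag", "agagffgfff", "ff", "fgffaafag", "fgfgafafaa", "fgfgafafag", "fgfgaffaaaa", "fgfgaffafg", "fgfgaffgf"
Leaf count: 11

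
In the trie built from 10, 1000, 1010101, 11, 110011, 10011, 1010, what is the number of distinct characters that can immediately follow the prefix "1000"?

Walk "1000" from the root, arriving at one node.
No stored string extends past "1000".
That node has 0 child edges.

0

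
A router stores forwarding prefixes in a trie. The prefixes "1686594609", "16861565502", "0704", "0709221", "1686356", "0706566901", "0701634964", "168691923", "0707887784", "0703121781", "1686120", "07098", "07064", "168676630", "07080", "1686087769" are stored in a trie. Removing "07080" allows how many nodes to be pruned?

2

A node on "07080"'s path can go only if nothing else ends at it or branches off below it.
The suffix "80" (2 nodes) is used only by "07080"; the node for "070" still has the child "4", so pruning stops there.
Nodes removed: 2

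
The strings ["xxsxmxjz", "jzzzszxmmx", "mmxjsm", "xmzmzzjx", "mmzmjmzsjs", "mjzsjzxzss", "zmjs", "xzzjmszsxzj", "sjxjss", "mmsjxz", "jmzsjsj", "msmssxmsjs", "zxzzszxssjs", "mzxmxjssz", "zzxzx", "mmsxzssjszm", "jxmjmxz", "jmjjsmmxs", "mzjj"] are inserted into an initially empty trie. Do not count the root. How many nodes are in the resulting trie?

132

Insert word by word; a character creates a node only if that edge doesn't already exist:
  "xxsxmxjz" → 8 new (x, x, s, x, m, x, j, z)
  "jzzzszxmmx" → 10 new (j, z, z, z, s, z, x, m, m, x)
  "mmxjsm" → 6 new (m, m, x, j, s, m)
  "xmzmzzjx" → prefix "x" already present; 7 new (m, z, m, z, z, j, x)
  "mmzmjmzsjs" → prefix "mm" already present; 8 new (z, m, j, m, z, s, j, s)
  "mjzsjzxzss" → prefix "m" already present; 9 new (j, z, s, j, z, x, z, s, s)
  "zmjs" → 4 new (z, m, j, s)
  "xzzjmszsxzj" → prefix "x" already present; 10 new (z, z, j, m, s, z, s, x, z, j)
  "sjxjss" → 6 new (s, j, x, j, s, s)
  "mmsjxz" → prefix "mm" already present; 4 new (s, j, x, z)
  "jmzsjsj" → prefix "j" already present; 6 new (m, z, s, j, s, j)
  "msmssxmsjs" → prefix "m" already present; 9 new (s, m, s, s, x, m, s, j, s)
  "zxzzszxssjs" → prefix "z" already present; 10 new (x, z, z, s, z, x, s, s, j, s)
  "mzxmxjssz" → prefix "m" already present; 8 new (z, x, m, x, j, s, s, z)
  "zzxzx" → prefix "z" already present; 4 new (z, x, z, x)
  "mmsxzssjszm" → prefix "mms" already present; 8 new (x, z, s, s, j, s, z, m)
  "jxmjmxz" → prefix "j" already present; 6 new (x, m, j, m, x, z)
  "jmjjsmmxs" → prefix "jm" already present; 7 new (j, j, s, m, m, x, s)
  "mzjj" → prefix "mz" already present; 2 new (j, j)
Total nodes = 8 + 10 + 6 + 7 + 8 + 9 + 4 + 10 + 6 + 4 + 6 + 9 + 10 + 8 + 4 + 8 + 6 + 7 + 2 = 132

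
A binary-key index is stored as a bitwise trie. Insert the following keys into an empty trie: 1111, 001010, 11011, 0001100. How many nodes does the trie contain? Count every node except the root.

Trie structure (* marks end of a word):
(root)
├─ 0
│  └─ 0
│     ├─ 0
│     │  └─ 1
│     │     └─ 1
│     │        └─ 0
│     │           └─ 0 *
│     └─ 1
│        └─ 0
│           └─ 1
│              └─ 0 *
└─ 1
   └─ 1
      ├─ 0
      │  └─ 1
      │     └─ 1 *
      └─ 1
         └─ 1 *
Counting every labelled node above: 18.

18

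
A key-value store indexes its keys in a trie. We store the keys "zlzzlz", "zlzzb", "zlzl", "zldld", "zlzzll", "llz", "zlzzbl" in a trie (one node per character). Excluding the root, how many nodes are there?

Trie structure (* marks end of a word):
(root)
├─ l
│  └─ l
│     └─ z *
└─ z
   └─ l
      ├─ d
      │  └─ l
      │     └─ d *
      └─ z
         ├─ l *
         └─ z
            ├─ b *
            │  └─ l *
            └─ l
               ├─ l *
               └─ z *
Counting every labelled node above: 16.

16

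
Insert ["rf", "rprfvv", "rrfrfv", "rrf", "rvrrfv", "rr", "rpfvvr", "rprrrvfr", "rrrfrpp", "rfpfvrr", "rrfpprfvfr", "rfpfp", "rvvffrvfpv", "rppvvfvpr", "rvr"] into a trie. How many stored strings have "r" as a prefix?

15

Filter for entries beginning with "r":
Words under "r": rf, rfpfp, rfpfvrr, rpfvvr, rppvvfvpr, rprfvv, rprrrvfr, rr, rrf, rrfpprfvfr, rrfrfv, rrrfrpp, rvr, rvrrfv, rvvffrvfpv
Count: 15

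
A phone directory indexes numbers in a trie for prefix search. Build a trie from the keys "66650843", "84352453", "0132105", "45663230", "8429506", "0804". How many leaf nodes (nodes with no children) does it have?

6

A leaf is a node with no children — equivalently, the end of a word that is not a proper prefix of any other stored word.
Those words: "0132105", "0804", "45663230", "66650843", "8429506", "84352453"
Leaf count: 6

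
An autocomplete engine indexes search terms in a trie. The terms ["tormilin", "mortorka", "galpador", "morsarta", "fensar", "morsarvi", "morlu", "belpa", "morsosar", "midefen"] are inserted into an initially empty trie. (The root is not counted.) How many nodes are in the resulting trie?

Count nodes per top-level branch (shared prefixes stored once):
  'b'-branch (belpa): 5 nodes
  'f'-branch (fensar): 6 nodes
  'g'-branch (galpador): 8 nodes
  'm'-branch (midefen, morlu, morsarta, morsarvi, morsosar, mortorka): 27 nodes
  't'-branch (tormilin): 8 nodes
Sum: 54

54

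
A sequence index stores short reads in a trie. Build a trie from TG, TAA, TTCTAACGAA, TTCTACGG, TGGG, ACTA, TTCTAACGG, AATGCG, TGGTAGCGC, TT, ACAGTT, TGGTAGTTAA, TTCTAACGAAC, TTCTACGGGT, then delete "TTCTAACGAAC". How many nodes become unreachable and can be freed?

After clearing the end-marker at "TTCTAACGAAC", prune upward until reaching a node still needed by another word.
The suffix "C" (1 node) is used only by "TTCTAACGAAC"; "TTCTAACGAA" is itself a stored word, so pruning stops there.
Nodes removed: 1

1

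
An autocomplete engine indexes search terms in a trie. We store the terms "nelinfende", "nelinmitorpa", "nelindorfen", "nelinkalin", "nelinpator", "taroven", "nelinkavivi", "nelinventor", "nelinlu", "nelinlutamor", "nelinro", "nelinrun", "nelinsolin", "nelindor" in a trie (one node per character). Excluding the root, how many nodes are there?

66

Insert word by word; a character creates a node only if that edge doesn't already exist:
  "nelinfende" → 10 new (n, e, l, i, n, f, e, n, d, e)
  "nelinmitorpa" → prefix "nelin" already present; 7 new (m, i, t, o, r, p, a)
  "nelindorfen" → prefix "nelin" already present; 6 new (d, o, r, f, e, n)
  "nelinkalin" → prefix "nelin" already present; 5 new (k, a, l, i, n)
  "nelinpator" → prefix "nelin" already present; 5 new (p, a, t, o, r)
  "taroven" → 7 new (t, a, r, o, v, e, n)
  "nelinkavivi" → prefix "nelinka" already present; 4 new (v, i, v, i)
  "nelinventor" → prefix "nelin" already present; 6 new (v, e, n, t, o, r)
  "nelinlu" → prefix "nelin" already present; 2 new (l, u)
  "nelinlutamor" → prefix "nelinlu" already present; 5 new (t, a, m, o, r)
  "nelinro" → prefix "nelin" already present; 2 new (r, o)
  "nelinrun" → prefix "nelinr" already present; 2 new (u, n)
  "nelinsolin" → prefix "nelin" already present; 5 new (s, o, l, i, n)
  "nelindor" → prefix "nelindor" already present; 0 new (none)
Total nodes = 10 + 7 + 6 + 5 + 5 + 7 + 4 + 6 + 2 + 5 + 2 + 2 + 5 + 0 = 66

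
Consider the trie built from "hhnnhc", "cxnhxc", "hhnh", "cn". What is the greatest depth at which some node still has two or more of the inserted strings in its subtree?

Equivalently: take the maximum, over all pairs, of their longest common prefix length.
"hhnh" and "hhnnhc" agree on "hhn" (3 characters) before diverging; nothing deeper is shared.
Longest shared-prefix length: 3

3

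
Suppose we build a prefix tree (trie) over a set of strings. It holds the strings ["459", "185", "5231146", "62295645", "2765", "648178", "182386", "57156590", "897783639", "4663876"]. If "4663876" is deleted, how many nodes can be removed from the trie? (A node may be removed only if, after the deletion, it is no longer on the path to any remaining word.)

6

Walk "4663876" from the leaf back toward the root, removing each node that no remaining word uses.
The suffix "663876" (6 nodes) is used only by "4663876"; the node for "4" still has the child "5", so pruning stops there.
Nodes removed: 6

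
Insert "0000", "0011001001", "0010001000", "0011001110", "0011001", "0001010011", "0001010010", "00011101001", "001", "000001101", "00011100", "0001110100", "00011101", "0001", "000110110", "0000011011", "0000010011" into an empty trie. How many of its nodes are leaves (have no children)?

10

A leaf is a node with no children — equivalently, the end of a word that is not a proper prefix of any other stored word.
Those words: "0000010011", "0000011011", "0001010010", "0001010011", "000110110", "00011100", "00011101001", "0010001000", "0011001001", "0011001110"
Leaf count: 10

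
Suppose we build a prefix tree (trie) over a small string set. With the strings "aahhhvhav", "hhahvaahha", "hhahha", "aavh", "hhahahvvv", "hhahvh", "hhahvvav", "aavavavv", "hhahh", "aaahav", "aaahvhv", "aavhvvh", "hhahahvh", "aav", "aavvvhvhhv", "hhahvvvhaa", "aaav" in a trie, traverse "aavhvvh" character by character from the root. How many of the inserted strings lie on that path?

3

Walk "aavhvvh" from the root; an end-of-word marker is hit whenever a stored word is a prefix of "aavhvvh".
Prefixes of the query that are stored words: "aav", "aavh", "aavhvvh"
Count: 3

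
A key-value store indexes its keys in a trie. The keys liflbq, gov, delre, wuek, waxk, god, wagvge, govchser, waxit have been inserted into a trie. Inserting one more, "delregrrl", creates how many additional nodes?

4

Walking "delregrrl" from the root, the first 5 characters ("delre") follow existing edges; "g" is the first miss.
New nodes needed: |"delregrrl"| − 5 = 9 − 5 = 4.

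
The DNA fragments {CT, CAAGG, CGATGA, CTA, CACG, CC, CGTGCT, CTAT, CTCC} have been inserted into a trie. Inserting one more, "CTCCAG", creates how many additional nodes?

"CTCC" is already a path in the trie; the remaining "AG" must be added.
Each of the 2 remaining characters creates one node.

2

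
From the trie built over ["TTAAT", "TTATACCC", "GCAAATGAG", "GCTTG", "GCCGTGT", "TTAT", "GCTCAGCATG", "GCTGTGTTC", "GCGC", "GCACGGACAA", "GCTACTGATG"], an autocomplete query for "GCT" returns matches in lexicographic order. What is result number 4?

GCTTG

Filter for "GCT…" and sort: "GCTACTGATG", "GCTCAGCATG", "GCTGTGTTC", "GCTTG"
Position 4: GCTTG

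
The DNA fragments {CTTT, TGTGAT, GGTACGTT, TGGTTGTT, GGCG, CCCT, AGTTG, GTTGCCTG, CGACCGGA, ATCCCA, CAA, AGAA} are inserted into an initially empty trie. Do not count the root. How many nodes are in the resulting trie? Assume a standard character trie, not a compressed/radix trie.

57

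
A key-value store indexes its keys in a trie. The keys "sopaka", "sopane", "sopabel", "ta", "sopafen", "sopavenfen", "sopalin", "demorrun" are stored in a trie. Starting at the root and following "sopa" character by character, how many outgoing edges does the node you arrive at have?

Follow the path "sopa" to its node, then look at its outgoing edges.
Distinct next characters after "sopa": b, f, k, l, n, v.
That node has 6 child edges.

6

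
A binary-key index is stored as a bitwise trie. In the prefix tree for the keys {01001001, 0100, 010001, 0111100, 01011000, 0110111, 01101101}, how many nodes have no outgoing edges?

A leaf is a node with no children — equivalently, the end of a word that is not a proper prefix of any other stored word.
Those words: "010001", "01001001", "01011000", "01101101", "0110111", "0111100"
Leaf count: 6

6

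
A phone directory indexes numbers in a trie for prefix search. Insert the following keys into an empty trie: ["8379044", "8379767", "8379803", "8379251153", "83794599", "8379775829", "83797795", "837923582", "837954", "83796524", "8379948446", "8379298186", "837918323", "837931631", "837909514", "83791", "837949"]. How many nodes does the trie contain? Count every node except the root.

66

Count nodes per top-level branch (shared prefixes stored once):
  '8'-branch (8379044, 837909514, 83791, 837918323, 837923582, 8379251153, 8379298186, 837931631, 83794599, 837949, 837954, 83796524, 8379767, 8379775829, 83797795, 8379803, 8379948446): 66 nodes
Sum: 66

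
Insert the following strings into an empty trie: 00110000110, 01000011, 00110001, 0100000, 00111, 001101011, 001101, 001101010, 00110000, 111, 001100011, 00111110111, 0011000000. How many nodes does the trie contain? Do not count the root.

38

Count nodes per top-level branch (shared prefixes stored once):
  '0'-branch (00110000, 0011000000, 00110000110, 00110001, 001100011, 001101, 001101010, 001101011, 00111, 00111110111, 0100000, 01000011): 35 nodes
  '1'-branch (111): 3 nodes
Sum: 38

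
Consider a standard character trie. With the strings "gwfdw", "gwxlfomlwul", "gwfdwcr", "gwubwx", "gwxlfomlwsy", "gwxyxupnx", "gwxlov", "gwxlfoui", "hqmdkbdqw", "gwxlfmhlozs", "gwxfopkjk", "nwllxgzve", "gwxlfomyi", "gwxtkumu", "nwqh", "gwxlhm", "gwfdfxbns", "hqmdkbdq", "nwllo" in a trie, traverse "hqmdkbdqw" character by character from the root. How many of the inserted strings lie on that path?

Check each prefix of "hqmdkbdqw" against the stored set — each match is an end-marker on the path.
Prefixes of the query that are stored words: "hqmdkbdq", "hqmdkbdqw"
Count: 2

2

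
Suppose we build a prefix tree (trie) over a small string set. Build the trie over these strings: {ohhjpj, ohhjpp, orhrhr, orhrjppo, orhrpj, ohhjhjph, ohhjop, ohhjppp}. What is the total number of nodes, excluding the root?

Trie structure (* marks end of a word):
(root)
└─ o
   ├─ h
   │  └─ h
   │     └─ j
   │        ├─ h
   │        │  └─ j
   │        │     └─ p
   │        │        └─ h *
   │        ├─ o
   │        │  └─ p *
   │        └─ p
   │           ├─ j *
   │           └─ p *
   │              └─ p *
   └─ r
      └─ h
         └─ r
            ├─ h
            │  └─ r *
            ├─ j
            │  └─ p
            │     └─ p
            │        └─ o *
            └─ p
               └─ j *
Counting every labelled node above: 25.

25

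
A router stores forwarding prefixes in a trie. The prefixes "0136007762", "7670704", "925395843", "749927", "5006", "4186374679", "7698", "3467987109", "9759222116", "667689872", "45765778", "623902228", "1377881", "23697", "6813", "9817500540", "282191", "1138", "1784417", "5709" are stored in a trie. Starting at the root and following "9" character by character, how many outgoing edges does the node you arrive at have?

3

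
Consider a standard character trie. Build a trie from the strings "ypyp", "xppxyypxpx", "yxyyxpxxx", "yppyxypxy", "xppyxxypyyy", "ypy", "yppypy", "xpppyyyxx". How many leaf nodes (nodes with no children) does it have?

7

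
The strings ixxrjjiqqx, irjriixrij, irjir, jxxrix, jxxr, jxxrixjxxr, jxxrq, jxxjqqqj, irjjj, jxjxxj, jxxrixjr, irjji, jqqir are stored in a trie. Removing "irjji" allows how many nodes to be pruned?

After clearing the end-marker at "irjji", prune upward until reaching a node still needed by another word.
The suffix "i" (1 node) is used only by "irjji"; the node for "irjj" still has the child "j", so pruning stops there.
Nodes removed: 1

1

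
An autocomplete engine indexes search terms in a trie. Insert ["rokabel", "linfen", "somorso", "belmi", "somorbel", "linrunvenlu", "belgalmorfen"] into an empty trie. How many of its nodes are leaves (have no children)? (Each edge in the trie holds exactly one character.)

7

A leaf is a node with no children — equivalently, the end of a word that is not a proper prefix of any other stored word.
Those words: "belgalmorfen", "belmi", "linfen", "linrunvenlu", "rokabel", "somorbel", "somorso"
Leaf count: 7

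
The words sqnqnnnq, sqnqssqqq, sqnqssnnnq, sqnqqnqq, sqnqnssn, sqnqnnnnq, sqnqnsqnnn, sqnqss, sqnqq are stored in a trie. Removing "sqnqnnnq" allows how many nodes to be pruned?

1

A node on "sqnqnnnq"'s path can go only if nothing else ends at it or branches off below it.
The suffix "q" (1 node) is used only by "sqnqnnnq"; the node for "sqnqnnn" still has the child "n", so pruning stops there.
Nodes removed: 1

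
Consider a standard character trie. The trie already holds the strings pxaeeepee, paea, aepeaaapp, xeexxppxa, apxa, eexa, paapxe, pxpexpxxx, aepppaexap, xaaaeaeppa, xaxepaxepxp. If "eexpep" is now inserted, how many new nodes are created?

The longest prefix of "eexpep" already in the trie is "eex" (length 3).
Each of the 3 remaining characters creates one node.

3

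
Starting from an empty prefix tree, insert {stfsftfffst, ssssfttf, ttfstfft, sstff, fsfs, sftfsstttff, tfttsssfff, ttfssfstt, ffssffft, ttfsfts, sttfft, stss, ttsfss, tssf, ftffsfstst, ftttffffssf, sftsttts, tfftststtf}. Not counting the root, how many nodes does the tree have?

For each word, the new-node count is its length minus the longest prefix already in the trie:
  "stfsftfffst" → 11 new (s, t, f, s, f, t, f, f, f, s, t)
  "ssssfttf" → prefix "s" already present; 7 new (s, s, s, f, t, t, f)
  "ttfstfft" → 8 new (t, t, f, s, t, f, f, t)
  "sstff" → prefix "ss" already present; 3 new (t, f, f)
  "fsfs" → 4 new (f, s, f, s)
  "sftfsstttff" → prefix "s" already present; 10 new (f, t, f, s, s, t, t, t, f, f)
  "tfttsssfff" → prefix "t" already present; 9 new (f, t, t, s, s, s, f, f, f)
  "ttfssfstt" → prefix "ttfs" already present; 5 new (s, f, s, t, t)
  "ffssffft" → prefix "f" already present; 7 new (f, s, s, f, f, f, t)
  "ttfsfts" → prefix "ttfs" already present; 3 new (f, t, s)
  "sttfft" → prefix "st" already present; 4 new (t, f, f, t)
  "stss" → prefix "st" already present; 2 new (s, s)
  "ttsfss" → prefix "tt" already present; 4 new (s, f, s, s)
  "tssf" → prefix "t" already present; 3 new (s, s, f)
  "ftffsfstst" → prefix "f" already present; 9 new (t, f, f, s, f, s, t, s, t)
  "ftttffffssf" → prefix "ft" already present; 9 new (t, t, f, f, f, f, s, s, f)
  "sftsttts" → prefix "sft" already present; 5 new (s, t, t, t, s)
  "tfftststtf" → prefix "tf" already present; 8 new (f, t, s, t, s, t, t, f)
Total nodes = 11 + 7 + 8 + 3 + 4 + 10 + 9 + 5 + 7 + 3 + 4 + 2 + 4 + 3 + 9 + 9 + 5 + 8 = 111

111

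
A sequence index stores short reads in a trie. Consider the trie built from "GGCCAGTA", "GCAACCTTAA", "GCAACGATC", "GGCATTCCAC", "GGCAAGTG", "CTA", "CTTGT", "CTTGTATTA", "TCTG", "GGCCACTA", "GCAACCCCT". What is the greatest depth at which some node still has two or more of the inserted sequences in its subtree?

Look for the deepest trie node that still has at least two words in its subtree.
e.g. "GCAACCCCT" and "GCAACCTTAA" share the prefix "GCAACC" of length 6; no pair shares a longer one.
Longest shared-prefix length: 6

6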